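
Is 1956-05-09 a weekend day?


Anchor: Jan 1, 1956. With p = 1956 - 1 = 1955: (p + p//4 - p//100 + p//400) mod 7 = (1955 + 488 - 19 + 4) mod 7 = 2428 mod 7 = 6 -> Sunday (Mon=0 ... Sun=6)
Day of year: 130; offset = 129
Weekday index = (6 + 129) mod 7 = 2 -> Wednesday
Weekend days: Saturday, Sunday

No


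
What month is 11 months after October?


October is month 10
10 + 11 = 21; wrap: 21 - 12 = 9

September


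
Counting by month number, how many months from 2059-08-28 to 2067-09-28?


From August 2059 to September 2067
8 years * 12 = 96 months, plus 1 month = 97

97 months


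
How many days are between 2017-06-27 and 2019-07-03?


From 2017-06-27 to 2019-07-03
2017-06-27: days before June = 31 + 28 + 31 + 30 + 31 = 151 (2017 is not a leap year); day of year = 151 + 27 = 178
2019-07-03: days before July = 31 + 28 + 31 + 30 + 31 + 30 = 181 (2019 is not a leap year); day of year = 181 + 3 = 184
Rest of 2017: 365 - 178 = 187
Full years 2018 (365): 365
Total = 187 + 365 + 184 = 736

736 days


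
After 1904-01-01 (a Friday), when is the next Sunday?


Current: Friday
Target: Sunday
Days ahead: 2

Next Sunday: 1904-01-03


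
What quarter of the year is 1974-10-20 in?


Month: October (month 10)
Q1: Jan-Mar, Q2: Apr-Jun, Q3: Jul-Sep, Q4: Oct-Dec

Q4


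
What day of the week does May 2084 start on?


Target: May 1, 2084
Anchor: Jan 1, 2084. With p = 2084 - 1 = 2083: (p + p//4 - p//100 + p//400) mod 7 = (2083 + 520 - 20 + 5) mod 7 = 2588 mod 7 = 5 -> Saturday (Mon=0 ... Sun=6)
Days before May (Jan-Apr): 121 days
Weekday index = (5 + 121) mod 7 = 0

Monday


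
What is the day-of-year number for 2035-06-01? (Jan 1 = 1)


Date: June 1, 2035
Days in months 1 through 5: 151
Plus 1 days in June

Day of year: 152


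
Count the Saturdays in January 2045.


January 2045 has 31 days
Anchor: Jan 1, 2045. With p = 2045 - 1 = 2044: (p + p//4 - p//100 + p//400) mod 7 = (2044 + 511 - 20 + 5) mod 7 = 2540 mod 7 = 6 -> Sunday (Mon=0 ... Sun=6)
January 1 is the anchor itself -> Sunday
First Saturday is January 7
Saturdays: 7, 14, 21, 28

4 Saturdays


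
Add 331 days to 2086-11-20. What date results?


Start: 2086-11-20, add 331 days
November 2086 has 30 days: 30 - 20 = 10 days to November 30 -> 321 left
December 2086 has 31 days -> 290 left
January 2087 has 31 days -> 259 left
February 2087 has 28 days -> 231 left
March 2087 has 31 days -> 200 left
April 2087 has 30 days -> 170 left
May 2087 has 31 days -> 139 left
June 2087 has 30 days -> 109 left
July 2087 has 31 days -> 78 left
August 2087 has 31 days -> 47 left
September 2087 has 30 days -> 17 left
October 2087: 17 <= 31 -> lands on October 17

Result: 2087-10-17


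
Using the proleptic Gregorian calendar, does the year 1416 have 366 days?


Gregorian leap year rule: divisible by 4, but not by 100, unless also by 400.
1416 is divisible by 4 but not 100 -> leap year

Yes


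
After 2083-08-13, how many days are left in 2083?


Day of year: 225 of 365
Remaining = 365 - 225

140 days


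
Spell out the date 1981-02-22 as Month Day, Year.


ISO 1981-02-22 parses as year=1981, month=02, day=22
Month 2 -> February

February 22, 1981


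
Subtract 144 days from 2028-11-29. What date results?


Start: 2028-11-29, subtract 144 days
Back 29 days from November 29 reaches October 31, 2028 -> 115 left
October 2028 has 31 days -> back to September 30, 2028 -> 84 left
September 2028 has 30 days -> back to August 31, 2028 -> 54 left
August 2028 has 31 days -> back to July 31, 2028 -> 23 left
July 2028: 31 - 23 = 8 -> lands on July 8

Result: 2028-07-08


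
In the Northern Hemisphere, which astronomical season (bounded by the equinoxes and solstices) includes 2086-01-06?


Date: January 6
Astronomical Winter (approx.; exact equinox/solstice day varies by year): December 21 to March 19
January 6 falls within the Winter window

Winter


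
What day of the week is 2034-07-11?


Date: July 11, 2034
Anchor: Jan 1, 2034. With p = 2034 - 1 = 2033: (p + p//4 - p//100 + p//400) mod 7 = (2033 + 508 - 20 + 5) mod 7 = 2526 mod 7 = 6 -> Sunday (Mon=0 ... Sun=6)
Days before July (Jan-Jun): 181; offset = 181 + 11 - 1 = 191
Weekday index = (6 + 191) mod 7 = 1

Day of the week: Tuesday


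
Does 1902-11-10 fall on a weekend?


Anchor: Jan 1, 1902. With p = 1902 - 1 = 1901: (p + p//4 - p//100 + p//400) mod 7 = (1901 + 475 - 19 + 4) mod 7 = 2361 mod 7 = 2 -> Wednesday (Mon=0 ... Sun=6)
Day of year: 314; offset = 313
Weekday index = (2 + 313) mod 7 = 0 -> Monday
Weekend days: Saturday, Sunday

No


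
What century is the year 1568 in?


Century = (year - 1) // 100 + 1
= (1568 - 1) // 100 + 1
= 1567 // 100 + 1
= 15 + 1

16th century


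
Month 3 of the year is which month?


Month 3 of 12

March


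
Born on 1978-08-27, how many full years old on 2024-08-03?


Birth: 1978-08-27
Reference: 2024-08-03
Year difference: 2024 - 1978 = 46
Birthday not yet reached in 2024, subtract 1

45 years old


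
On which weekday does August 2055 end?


August 2055 has 31 days
Anchor: Jan 1, 2055. With p = 2055 - 1 = 2054: (p + p//4 - p//100 + p//400) mod 7 = (2054 + 513 - 20 + 5) mod 7 = 2552 mod 7 = 4 -> Friday (Mon=0 ... Sun=6)
Days before August (Jan-Jul): 212; August 1 index = (4 + 212) mod 7 = 6 -> Sunday
Last day offset: 31 - 1 = 30 days
Weekday index = (6 + 30) mod 7 = 1

Tuesday, August 31


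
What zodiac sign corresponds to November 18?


Date: November 18
Conventional tropical zodiac dates: Scorpio from October 23 onward; Sagittarius starts November 22
November 18 falls within the Scorpio range

Scorpio


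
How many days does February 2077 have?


February 2077 (leap year: no)

28 days


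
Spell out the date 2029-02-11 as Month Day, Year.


ISO 2029-02-11 parses as year=2029, month=02, day=11
Month 2 -> February

February 11, 2029


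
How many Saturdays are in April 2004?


April 2004 has 30 days
Anchor: Jan 1, 2004. With p = 2004 - 1 = 2003: (p + p//4 - p//100 + p//400) mod 7 = (2003 + 500 - 20 + 5) mod 7 = 2488 mod 7 = 3 -> Thursday (Mon=0 ... Sun=6)
Days before April (Jan-Mar): 91; April 1 index = (3 + 91) mod 7 = 3 -> Thursday
First Saturday is April 3
Saturdays: 3, 10, 17, 24

4 Saturdays


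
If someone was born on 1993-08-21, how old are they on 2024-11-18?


Birth: 1993-08-21
Reference: 2024-11-18
Year difference: 2024 - 1993 = 31

31 years old


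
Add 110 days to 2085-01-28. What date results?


Start: 2085-01-28, add 110 days
January 2085 has 31 days: 31 - 28 = 3 days to January 31 -> 107 left
February 2085 has 28 days -> 79 left
March 2085 has 31 days -> 48 left
April 2085 has 30 days -> 18 left
May 2085: 18 <= 31 -> lands on May 18

Result: 2085-05-18


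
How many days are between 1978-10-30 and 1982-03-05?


From 1978-10-30 to 1982-03-05
1978-10-30: days before October = 31 + 28 + 31 + 30 + 31 + 30 + 31 + 31 + 30 = 273 (1978 is not a leap year); day of year = 273 + 30 = 303
1982-03-05: days before March = 31 + 28 = 59 (1982 is not a leap year); day of year = 59 + 5 = 64
Rest of 1978: 365 - 303 = 62
Full years 1979 (365), 1980 (366), 1981 (365): 1096
Total = 62 + 1096 + 64 = 1222

1222 days


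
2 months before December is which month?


December is month 12
12 - 2 = 10

October


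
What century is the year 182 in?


Century = (year - 1) // 100 + 1
= (182 - 1) // 100 + 1
= 181 // 100 + 1
= 1 + 1

2nd century


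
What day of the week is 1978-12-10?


Date: December 10, 1978
Anchor: Jan 1, 1978. With p = 1978 - 1 = 1977: (p + p//4 - p//100 + p//400) mod 7 = (1977 + 494 - 19 + 4) mod 7 = 2456 mod 7 = 6 -> Sunday (Mon=0 ... Sun=6)
Days before December (Jan-Nov): 334; offset = 334 + 10 - 1 = 343
Weekday index = (6 + 343) mod 7 = 6

Day of the week: Sunday


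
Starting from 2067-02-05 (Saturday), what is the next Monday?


Current: Saturday
Target: Monday
Days ahead: 2

Next Monday: 2067-02-07


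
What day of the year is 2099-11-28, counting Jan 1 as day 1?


Date: November 28, 2099
Days in months 1 through 10: 304
Plus 28 days in November

Day of year: 332


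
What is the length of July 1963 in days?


July 1963

31 days


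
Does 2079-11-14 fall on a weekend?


Anchor: Jan 1, 2079. With p = 2079 - 1 = 2078: (p + p//4 - p//100 + p//400) mod 7 = (2078 + 519 - 20 + 5) mod 7 = 2582 mod 7 = 6 -> Sunday (Mon=0 ... Sun=6)
Day of year: 318; offset = 317
Weekday index = (6 + 317) mod 7 = 1 -> Tuesday
Weekend days: Saturday, Sunday

No


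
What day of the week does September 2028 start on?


Target: September 1, 2028
Anchor: Jan 1, 2028. With p = 2028 - 1 = 2027: (p + p//4 - p//100 + p//400) mod 7 = (2027 + 506 - 20 + 5) mod 7 = 2518 mod 7 = 5 -> Saturday (Mon=0 ... Sun=6)
Days before September (Jan-Aug): 244 days
Weekday index = (5 + 244) mod 7 = 4

Friday


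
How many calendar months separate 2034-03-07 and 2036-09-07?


From March 2034 to September 2036
2 years * 12 = 24 months, plus 6 months = 30

30 months


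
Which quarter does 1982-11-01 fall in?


Month: November (month 11)
Q1: Jan-Mar, Q2: Apr-Jun, Q3: Jul-Sep, Q4: Oct-Dec

Q4


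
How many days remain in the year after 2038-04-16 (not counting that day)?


Day of year: 106 of 365
Remaining = 365 - 106

259 days


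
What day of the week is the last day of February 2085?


February 2085 has 28 days
Anchor: Jan 1, 2085. With p = 2085 - 1 = 2084: (p + p//4 - p//100 + p//400) mod 7 = (2084 + 521 - 20 + 5) mod 7 = 2590 mod 7 = 0 -> Monday (Mon=0 ... Sun=6)
Days before February (Jan): 31; February 1 index = (0 + 31) mod 7 = 3 -> Thursday
Last day offset: 28 - 1 = 27 days
Weekday index = (3 + 27) mod 7 = 2

Wednesday, February 28


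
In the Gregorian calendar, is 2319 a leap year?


Gregorian leap year rule: divisible by 4, but not by 100, unless also by 400.
2319 is not divisible by 4 -> not a leap year

No


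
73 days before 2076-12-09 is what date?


Start: 2076-12-09, subtract 73 days
Back 9 days from December 9 reaches November 30, 2076 -> 64 left
November 2076 has 30 days -> back to October 31, 2076 -> 34 left
October 2076 has 31 days -> back to September 30, 2076 -> 3 left
September 2076: 30 - 3 = 27 -> lands on September 27

Result: 2076-09-27


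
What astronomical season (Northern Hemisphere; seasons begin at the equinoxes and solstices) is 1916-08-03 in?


Date: August 3
Astronomical Summer (approx.; exact equinox/solstice day varies by year): June 21 to September 21
August 3 falls within the Summer window

Summer


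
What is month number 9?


Month 9 of 12

September


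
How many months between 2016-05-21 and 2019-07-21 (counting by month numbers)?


From May 2016 to July 2019
3 years * 12 = 36 months, plus 2 months = 38

38 months


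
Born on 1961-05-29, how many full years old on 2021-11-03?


Birth: 1961-05-29
Reference: 2021-11-03
Year difference: 2021 - 1961 = 60

60 years old


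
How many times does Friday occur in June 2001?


June 2001 has 30 days
Anchor: Jan 1, 2001. With p = 2001 - 1 = 2000: (p + p//4 - p//100 + p//400) mod 7 = (2000 + 500 - 20 + 5) mod 7 = 2485 mod 7 = 0 -> Monday (Mon=0 ... Sun=6)
Days before June (Jan-May): 151; June 1 index = (0 + 151) mod 7 = 4 -> Friday
First Friday is June 1
Fridays: 1, 8, 15, 22, 29

5 Fridays


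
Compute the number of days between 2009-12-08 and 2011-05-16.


From 2009-12-08 to 2011-05-16
2009-12-08: days before December = 31 + 28 + 31 + 30 + 31 + 30 + 31 + 31 + 30 + 31 + 30 = 334 (2009 is not a leap year); day of year = 334 + 8 = 342
2011-05-16: days before May = 31 + 28 + 31 + 30 = 120 (2011 is not a leap year); day of year = 120 + 16 = 136
Rest of 2009: 365 - 342 = 23
Full years 2010 (365): 365
Total = 23 + 365 + 136 = 524

524 days


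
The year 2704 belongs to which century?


Century = (year - 1) // 100 + 1
= (2704 - 1) // 100 + 1
= 2703 // 100 + 1
= 27 + 1

28th century


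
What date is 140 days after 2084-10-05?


Start: 2084-10-05, add 140 days
October 2084 has 31 days: 31 - 5 = 26 days to October 31 -> 114 left
November 2084 has 30 days -> 84 left
December 2084 has 31 days -> 53 left
January 2085 has 31 days -> 22 left
February 2085: 22 <= 28 -> lands on February 22

Result: 2085-02-22


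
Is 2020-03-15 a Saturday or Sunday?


Anchor: Jan 1, 2020. With p = 2020 - 1 = 2019: (p + p//4 - p//100 + p//400) mod 7 = (2019 + 504 - 20 + 5) mod 7 = 2508 mod 7 = 2 -> Wednesday (Mon=0 ... Sun=6)
Day of year: 75; offset = 74
Weekday index = (2 + 74) mod 7 = 6 -> Sunday
Weekend days: Saturday, Sunday

Yes


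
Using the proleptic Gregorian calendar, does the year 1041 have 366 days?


Gregorian leap year rule: divisible by 4, but not by 100, unless also by 400.
1041 is not divisible by 4 -> not a leap year

No


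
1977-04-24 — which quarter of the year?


Month: April (month 4)
Q1: Jan-Mar, Q2: Apr-Jun, Q3: Jul-Sep, Q4: Oct-Dec

Q2


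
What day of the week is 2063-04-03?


Date: April 3, 2063
Anchor: Jan 1, 2063. With p = 2063 - 1 = 2062: (p + p//4 - p//100 + p//400) mod 7 = (2062 + 515 - 20 + 5) mod 7 = 2562 mod 7 = 0 -> Monday (Mon=0 ... Sun=6)
Days before April (Jan-Mar): 90; offset = 90 + 3 - 1 = 92
Weekday index = (0 + 92) mod 7 = 1

Day of the week: Tuesday


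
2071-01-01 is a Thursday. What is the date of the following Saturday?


Current: Thursday
Target: Saturday
Days ahead: 2

Next Saturday: 2071-01-03


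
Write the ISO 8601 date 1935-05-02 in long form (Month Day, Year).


ISO 1935-05-02 parses as year=1935, month=05, day=02
Month 5 -> May

May 2, 1935


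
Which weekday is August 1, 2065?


Target: August 1, 2065
Anchor: Jan 1, 2065. With p = 2065 - 1 = 2064: (p + p//4 - p//100 + p//400) mod 7 = (2064 + 516 - 20 + 5) mod 7 = 2565 mod 7 = 3 -> Thursday (Mon=0 ... Sun=6)
Days before August (Jan-Jul): 212 days
Weekday index = (3 + 212) mod 7 = 5

Saturday


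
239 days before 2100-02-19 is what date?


Start: 2100-02-19, subtract 239 days
Back 19 days from February 19 reaches January 31, 2100 -> 220 left
January 2100 has 31 days -> back to December 31, 2099 -> 189 left
December 2099 has 31 days -> back to November 30, 2099 -> 158 left
November 2099 has 30 days -> back to October 31, 2099 -> 128 left
October 2099 has 31 days -> back to September 30, 2099 -> 97 left
September 2099 has 30 days -> back to August 31, 2099 -> 67 left
August 2099 has 31 days -> back to July 31, 2099 -> 36 left
July 2099 has 31 days -> back to June 30, 2099 -> 5 left
June 2099: 30 - 5 = 25 -> lands on June 25

Result: 2099-06-25


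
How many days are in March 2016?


March 2016

31 days


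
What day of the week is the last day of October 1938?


October 1938 has 31 days
Anchor: Jan 1, 1938. With p = 1938 - 1 = 1937: (p + p//4 - p//100 + p//400) mod 7 = (1937 + 484 - 19 + 4) mod 7 = 2406 mod 7 = 5 -> Saturday (Mon=0 ... Sun=6)
Days before October (Jan-Sep): 273; October 1 index = (5 + 273) mod 7 = 5 -> Saturday
Last day offset: 31 - 1 = 30 days
Weekday index = (5 + 30) mod 7 = 0

Monday, October 31


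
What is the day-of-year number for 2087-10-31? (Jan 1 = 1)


Date: October 31, 2087
Days in months 1 through 9: 273
Plus 31 days in October

Day of year: 304


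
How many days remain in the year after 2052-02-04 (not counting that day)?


Day of year: 35 of 366
Remaining = 366 - 35

331 days


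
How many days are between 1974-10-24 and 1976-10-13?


From 1974-10-24 to 1976-10-13
1974-10-24: days before October = 31 + 28 + 31 + 30 + 31 + 30 + 31 + 31 + 30 = 273 (1974 is not a leap year); day of year = 273 + 24 = 297
1976-10-13: days before October = 31 + 29 + 31 + 30 + 31 + 30 + 31 + 31 + 30 = 274 (1976 is a leap year); day of year = 274 + 13 = 287
Rest of 1974: 365 - 297 = 68
Full years 1975 (365): 365
Total = 68 + 365 + 287 = 720

720 days


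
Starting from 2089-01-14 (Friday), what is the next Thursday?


Current: Friday
Target: Thursday
Days ahead: 6

Next Thursday: 2089-01-20


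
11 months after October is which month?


October is month 10
10 + 11 = 21; wrap: 21 - 12 = 9

September


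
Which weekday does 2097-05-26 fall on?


Date: May 26, 2097
Anchor: Jan 1, 2097. With p = 2097 - 1 = 2096: (p + p//4 - p//100 + p//400) mod 7 = (2096 + 524 - 20 + 5) mod 7 = 2605 mod 7 = 1 -> Tuesday (Mon=0 ... Sun=6)
Days before May (Jan-Apr): 120; offset = 120 + 26 - 1 = 145
Weekday index = (1 + 145) mod 7 = 6

Day of the week: Sunday


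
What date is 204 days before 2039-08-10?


Start: 2039-08-10, subtract 204 days
Back 10 days from August 10 reaches July 31, 2039 -> 194 left
July 2039 has 31 days -> back to June 30, 2039 -> 163 left
June 2039 has 30 days -> back to May 31, 2039 -> 133 left
May 2039 has 31 days -> back to April 30, 2039 -> 102 left
April 2039 has 30 days -> back to March 31, 2039 -> 72 left
March 2039 has 31 days -> back to February 28, 2039 -> 41 left
February 2039 has 28 days -> back to January 31, 2039 -> 13 left
January 2039: 31 - 13 = 18 -> lands on January 18

Result: 2039-01-18


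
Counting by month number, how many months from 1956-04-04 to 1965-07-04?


From April 1956 to July 1965
9 years * 12 = 108 months, plus 3 months = 111

111 months


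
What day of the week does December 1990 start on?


Target: December 1, 1990
Anchor: Jan 1, 1990. With p = 1990 - 1 = 1989: (p + p//4 - p//100 + p//400) mod 7 = (1989 + 497 - 19 + 4) mod 7 = 2471 mod 7 = 0 -> Monday (Mon=0 ... Sun=6)
Days before December (Jan-Nov): 334 days
Weekday index = (0 + 334) mod 7 = 5

Saturday


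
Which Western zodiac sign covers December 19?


Date: December 19
Conventional tropical zodiac dates: Sagittarius from November 22 onward; Capricorn starts December 22
December 19 falls within the Sagittarius range

Sagittarius


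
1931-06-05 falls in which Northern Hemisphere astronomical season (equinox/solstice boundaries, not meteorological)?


Date: June 5
Astronomical Spring (approx.; exact equinox/solstice day varies by year): March 20 to June 20
June 5 falls within the Spring window

Spring


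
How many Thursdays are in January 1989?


January 1989 has 31 days
Anchor: Jan 1, 1989. With p = 1989 - 1 = 1988: (p + p//4 - p//100 + p//400) mod 7 = (1988 + 497 - 19 + 4) mod 7 = 2470 mod 7 = 6 -> Sunday (Mon=0 ... Sun=6)
January 1 is the anchor itself -> Sunday
First Thursday is January 5
Thursdays: 5, 12, 19, 26

4 Thursdays


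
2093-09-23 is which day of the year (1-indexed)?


Date: September 23, 2093
Days in months 1 through 8: 243
Plus 23 days in September

Day of year: 266


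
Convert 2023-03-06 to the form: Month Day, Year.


ISO 2023-03-06 parses as year=2023, month=03, day=06
Month 3 -> March

March 6, 2023


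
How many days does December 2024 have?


December 2024

31 days


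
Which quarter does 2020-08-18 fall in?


Month: August (month 8)
Q1: Jan-Mar, Q2: Apr-Jun, Q3: Jul-Sep, Q4: Oct-Dec

Q3


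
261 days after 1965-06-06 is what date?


Start: 1965-06-06, add 261 days
June 1965 has 30 days: 30 - 6 = 24 days to June 30 -> 237 left
July 1965 has 31 days -> 206 left
August 1965 has 31 days -> 175 left
September 1965 has 30 days -> 145 left
October 1965 has 31 days -> 114 left
November 1965 has 30 days -> 84 left
December 1965 has 31 days -> 53 left
January 1966 has 31 days -> 22 left
February 1966: 22 <= 28 -> lands on February 22

Result: 1966-02-22


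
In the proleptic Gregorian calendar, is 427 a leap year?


Gregorian leap year rule: divisible by 4, but not by 100, unless also by 400.
427 is not divisible by 4 -> not a leap year

No


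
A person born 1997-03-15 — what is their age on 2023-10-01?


Birth: 1997-03-15
Reference: 2023-10-01
Year difference: 2023 - 1997 = 26

26 years old


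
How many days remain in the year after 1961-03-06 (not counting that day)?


Day of year: 65 of 365
Remaining = 365 - 65

300 days


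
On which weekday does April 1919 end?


April 1919 has 30 days
Anchor: Jan 1, 1919. With p = 1919 - 1 = 1918: (p + p//4 - p//100 + p//400) mod 7 = (1918 + 479 - 19 + 4) mod 7 = 2382 mod 7 = 2 -> Wednesday (Mon=0 ... Sun=6)
Days before April (Jan-Mar): 90; April 1 index = (2 + 90) mod 7 = 1 -> Tuesday
Last day offset: 30 - 1 = 29 days
Weekday index = (1 + 29) mod 7 = 2

Wednesday, April 30


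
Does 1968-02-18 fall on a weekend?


Anchor: Jan 1, 1968. With p = 1968 - 1 = 1967: (p + p//4 - p//100 + p//400) mod 7 = (1967 + 491 - 19 + 4) mod 7 = 2443 mod 7 = 0 -> Monday (Mon=0 ... Sun=6)
Day of year: 49; offset = 48
Weekday index = (0 + 48) mod 7 = 6 -> Sunday
Weekend days: Saturday, Sunday

Yes


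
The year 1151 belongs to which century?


Century = (year - 1) // 100 + 1
= (1151 - 1) // 100 + 1
= 1150 // 100 + 1
= 11 + 1

12th century


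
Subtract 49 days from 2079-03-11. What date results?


Start: 2079-03-11, subtract 49 days
Back 11 days from March 11 reaches February 28, 2079 -> 38 left
February 2079 has 28 days -> back to January 31, 2079 -> 10 left
January 2079: 31 - 10 = 21 -> lands on January 21

Result: 2079-01-21


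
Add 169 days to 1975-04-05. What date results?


Start: 1975-04-05, add 169 days
April 1975 has 30 days: 30 - 5 = 25 days to April 30 -> 144 left
May 1975 has 31 days -> 113 left
June 1975 has 30 days -> 83 left
July 1975 has 31 days -> 52 left
August 1975 has 31 days -> 21 left
September 1975: 21 <= 30 -> lands on September 21

Result: 1975-09-21


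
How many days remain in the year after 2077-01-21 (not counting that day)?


Day of year: 21 of 365
Remaining = 365 - 21

344 days


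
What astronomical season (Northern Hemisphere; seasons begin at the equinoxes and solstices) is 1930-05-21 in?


Date: May 21
Astronomical Spring (approx.; exact equinox/solstice day varies by year): March 20 to June 20
May 21 falls within the Spring window

Spring


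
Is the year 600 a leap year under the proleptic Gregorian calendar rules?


Gregorian leap year rule: divisible by 4, but not by 100, unless also by 400.
600 is divisible by 100 but not 400 -> not a leap year

No


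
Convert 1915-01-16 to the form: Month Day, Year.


ISO 1915-01-16 parses as year=1915, month=01, day=16
Month 1 -> January

January 16, 1915


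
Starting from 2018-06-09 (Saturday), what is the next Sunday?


Current: Saturday
Target: Sunday
Days ahead: 1

Next Sunday: 2018-06-10


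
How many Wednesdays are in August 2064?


August 2064 has 31 days
Anchor: Jan 1, 2064. With p = 2064 - 1 = 2063: (p + p//4 - p//100 + p//400) mod 7 = (2063 + 515 - 20 + 5) mod 7 = 2563 mod 7 = 1 -> Tuesday (Mon=0 ... Sun=6)
Days before August (Jan-Jul): 213; August 1 index = (1 + 213) mod 7 = 4 -> Friday
First Wednesday is August 6
Wednesdays: 6, 13, 20, 27

4 Wednesdays


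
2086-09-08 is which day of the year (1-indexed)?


Date: September 8, 2086
Days in months 1 through 8: 243
Plus 8 days in September

Day of year: 251


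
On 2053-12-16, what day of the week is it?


Date: December 16, 2053
Anchor: Jan 1, 2053. With p = 2053 - 1 = 2052: (p + p//4 - p//100 + p//400) mod 7 = (2052 + 513 - 20 + 5) mod 7 = 2550 mod 7 = 2 -> Wednesday (Mon=0 ... Sun=6)
Days before December (Jan-Nov): 334; offset = 334 + 16 - 1 = 349
Weekday index = (2 + 349) mod 7 = 1

Day of the week: Tuesday


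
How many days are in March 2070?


March 2070

31 days


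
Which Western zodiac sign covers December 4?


Date: December 4
Conventional tropical zodiac dates: Sagittarius from November 22 onward; Capricorn starts December 22
December 4 falls within the Sagittarius range

Sagittarius


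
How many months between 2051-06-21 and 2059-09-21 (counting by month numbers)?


From June 2051 to September 2059
8 years * 12 = 96 months, plus 3 months = 99

99 months


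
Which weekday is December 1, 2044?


Target: December 1, 2044
Anchor: Jan 1, 2044. With p = 2044 - 1 = 2043: (p + p//4 - p//100 + p//400) mod 7 = (2043 + 510 - 20 + 5) mod 7 = 2538 mod 7 = 4 -> Friday (Mon=0 ... Sun=6)
Days before December (Jan-Nov): 335 days
Weekday index = (4 + 335) mod 7 = 3

Thursday


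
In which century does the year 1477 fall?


Century = (year - 1) // 100 + 1
= (1477 - 1) // 100 + 1
= 1476 // 100 + 1
= 14 + 1

15th century


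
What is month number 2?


Month 2 of 12

February


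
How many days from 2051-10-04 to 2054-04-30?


From 2051-10-04 to 2054-04-30
2051-10-04: days before October = 31 + 28 + 31 + 30 + 31 + 30 + 31 + 31 + 30 = 273 (2051 is not a leap year); day of year = 273 + 4 = 277
2054-04-30: days before April = 31 + 28 + 31 = 90 (2054 is not a leap year); day of year = 90 + 30 = 120
Rest of 2051: 365 - 277 = 88
Full years 2052 (366), 2053 (365): 731
Total = 88 + 731 + 120 = 939

939 days


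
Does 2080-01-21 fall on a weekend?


Anchor: Jan 1, 2080. With p = 2080 - 1 = 2079: (p + p//4 - p//100 + p//400) mod 7 = (2079 + 519 - 20 + 5) mod 7 = 2583 mod 7 = 0 -> Monday (Mon=0 ... Sun=6)
Day of year: 21; offset = 20
Weekday index = (0 + 20) mod 7 = 6 -> Sunday
Weekend days: Saturday, Sunday

Yes


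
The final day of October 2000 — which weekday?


October 2000 has 31 days
Anchor: Jan 1, 2000. With p = 2000 - 1 = 1999: (p + p//4 - p//100 + p//400) mod 7 = (1999 + 499 - 19 + 4) mod 7 = 2483 mod 7 = 5 -> Saturday (Mon=0 ... Sun=6)
Days before October (Jan-Sep): 274; October 1 index = (5 + 274) mod 7 = 6 -> Sunday
Last day offset: 31 - 1 = 30 days
Weekday index = (6 + 30) mod 7 = 1

Tuesday, October 31


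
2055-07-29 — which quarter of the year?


Month: July (month 7)
Q1: Jan-Mar, Q2: Apr-Jun, Q3: Jul-Sep, Q4: Oct-Dec

Q3


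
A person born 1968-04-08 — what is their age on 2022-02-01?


Birth: 1968-04-08
Reference: 2022-02-01
Year difference: 2022 - 1968 = 54
Birthday not yet reached in 2022, subtract 1

53 years old


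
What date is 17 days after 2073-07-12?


Start: 2073-07-12, add 17 days
July 2073 has 31 days; 12 + 17 = 29 stays within July

Result: 2073-07-29


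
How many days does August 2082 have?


August 2082

31 days


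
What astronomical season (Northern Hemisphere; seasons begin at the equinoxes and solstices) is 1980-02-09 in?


Date: February 9
Astronomical Winter (approx.; exact equinox/solstice day varies by year): December 21 to March 19
February 9 falls within the Winter window

Winter


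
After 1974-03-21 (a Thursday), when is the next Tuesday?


Current: Thursday
Target: Tuesday
Days ahead: 5

Next Tuesday: 1974-03-26


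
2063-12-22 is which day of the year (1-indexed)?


Date: December 22, 2063
Days in months 1 through 11: 334
Plus 22 days in December

Day of year: 356


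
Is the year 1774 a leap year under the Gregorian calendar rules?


Gregorian leap year rule: divisible by 4, but not by 100, unless also by 400.
1774 is not divisible by 4 -> not a leap year

No


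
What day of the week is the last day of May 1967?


May 1967 has 31 days
Anchor: Jan 1, 1967. With p = 1967 - 1 = 1966: (p + p//4 - p//100 + p//400) mod 7 = (1966 + 491 - 19 + 4) mod 7 = 2442 mod 7 = 6 -> Sunday (Mon=0 ... Sun=6)
Days before May (Jan-Apr): 120; May 1 index = (6 + 120) mod 7 = 0 -> Monday
Last day offset: 31 - 1 = 30 days
Weekday index = (0 + 30) mod 7 = 2

Wednesday, May 31


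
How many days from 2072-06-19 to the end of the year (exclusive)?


Day of year: 171 of 366
Remaining = 366 - 171

195 days


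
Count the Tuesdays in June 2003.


June 2003 has 30 days
Anchor: Jan 1, 2003. With p = 2003 - 1 = 2002: (p + p//4 - p//100 + p//400) mod 7 = (2002 + 500 - 20 + 5) mod 7 = 2487 mod 7 = 2 -> Wednesday (Mon=0 ... Sun=6)
Days before June (Jan-May): 151; June 1 index = (2 + 151) mod 7 = 6 -> Sunday
First Tuesday is June 3
Tuesdays: 3, 10, 17, 24

4 Tuesdays


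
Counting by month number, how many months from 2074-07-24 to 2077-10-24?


From July 2074 to October 2077
3 years * 12 = 36 months, plus 3 months = 39

39 months


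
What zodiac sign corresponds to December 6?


Date: December 6
Conventional tropical zodiac dates: Sagittarius from November 22 onward; Capricorn starts December 22
December 6 falls within the Sagittarius range

Sagittarius


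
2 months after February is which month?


February is month 2
2 + 2 = 4

April


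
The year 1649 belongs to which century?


Century = (year - 1) // 100 + 1
= (1649 - 1) // 100 + 1
= 1648 // 100 + 1
= 16 + 1

17th century


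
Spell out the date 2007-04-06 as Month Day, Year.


ISO 2007-04-06 parses as year=2007, month=04, day=06
Month 4 -> April

April 6, 2007


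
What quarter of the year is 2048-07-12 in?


Month: July (month 7)
Q1: Jan-Mar, Q2: Apr-Jun, Q3: Jul-Sep, Q4: Oct-Dec

Q3


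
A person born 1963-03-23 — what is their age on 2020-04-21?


Birth: 1963-03-23
Reference: 2020-04-21
Year difference: 2020 - 1963 = 57

57 years old


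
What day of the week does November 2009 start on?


Target: November 1, 2009
Anchor: Jan 1, 2009. With p = 2009 - 1 = 2008: (p + p//4 - p//100 + p//400) mod 7 = (2008 + 502 - 20 + 5) mod 7 = 2495 mod 7 = 3 -> Thursday (Mon=0 ... Sun=6)
Days before November (Jan-Oct): 304 days
Weekday index = (3 + 304) mod 7 = 6

Sunday


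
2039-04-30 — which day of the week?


Date: April 30, 2039
Anchor: Jan 1, 2039. With p = 2039 - 1 = 2038: (p + p//4 - p//100 + p//400) mod 7 = (2038 + 509 - 20 + 5) mod 7 = 2532 mod 7 = 5 -> Saturday (Mon=0 ... Sun=6)
Days before April (Jan-Mar): 90; offset = 90 + 30 - 1 = 119
Weekday index = (5 + 119) mod 7 = 5

Day of the week: Saturday


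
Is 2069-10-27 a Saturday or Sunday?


Anchor: Jan 1, 2069. With p = 2069 - 1 = 2068: (p + p//4 - p//100 + p//400) mod 7 = (2068 + 517 - 20 + 5) mod 7 = 2570 mod 7 = 1 -> Tuesday (Mon=0 ... Sun=6)
Day of year: 300; offset = 299
Weekday index = (1 + 299) mod 7 = 6 -> Sunday
Weekend days: Saturday, Sunday

Yes


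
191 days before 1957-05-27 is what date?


Start: 1957-05-27, subtract 191 days
Back 27 days from May 27 reaches April 30, 1957 -> 164 left
April 1957 has 30 days -> back to March 31, 1957 -> 134 left
March 1957 has 31 days -> back to February 28, 1957 -> 103 left
February 1957 has 28 days -> back to January 31, 1957 -> 75 left
January 1957 has 31 days -> back to December 31, 1956 -> 44 left
December 1956 has 31 days -> back to November 30, 1956 -> 13 left
November 1956: 30 - 13 = 17 -> lands on November 17

Result: 1956-11-17


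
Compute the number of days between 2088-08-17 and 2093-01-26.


From 2088-08-17 to 2093-01-26
2088-08-17: days before August = 31 + 29 + 31 + 30 + 31 + 30 + 31 = 213 (2088 is a leap year); day of year = 213 + 17 = 230
2093-01-26: day of year = 26
Rest of 2088: 366 - 230 = 136
Full years 2089 (365), 2090 (365), 2091 (365), 2092 (366): 1461
Total = 136 + 1461 + 26 = 1623

1623 days


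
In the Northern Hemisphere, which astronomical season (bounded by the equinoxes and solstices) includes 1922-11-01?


Date: November 1
Astronomical Autumn (approx.; exact equinox/solstice day varies by year): September 22 to December 20
November 1 falls within the Autumn window

Autumn


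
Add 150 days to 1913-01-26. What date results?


Start: 1913-01-26, add 150 days
January 1913 has 31 days: 31 - 26 = 5 days to January 31 -> 145 left
February 1913 has 28 days -> 117 left
March 1913 has 31 days -> 86 left
April 1913 has 30 days -> 56 left
May 1913 has 31 days -> 25 left
June 1913: 25 <= 30 -> lands on June 25

Result: 1913-06-25


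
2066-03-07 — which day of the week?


Date: March 7, 2066
Anchor: Jan 1, 2066. With p = 2066 - 1 = 2065: (p + p//4 - p//100 + p//400) mod 7 = (2065 + 516 - 20 + 5) mod 7 = 2566 mod 7 = 4 -> Friday (Mon=0 ... Sun=6)
Days before March (Jan-Feb): 59; offset = 59 + 7 - 1 = 65
Weekday index = (4 + 65) mod 7 = 6

Day of the week: Sunday


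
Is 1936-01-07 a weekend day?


Anchor: Jan 1, 1936. With p = 1936 - 1 = 1935: (p + p//4 - p//100 + p//400) mod 7 = (1935 + 483 - 19 + 4) mod 7 = 2403 mod 7 = 2 -> Wednesday (Mon=0 ... Sun=6)
Day of year: 7; offset = 6
Weekday index = (2 + 6) mod 7 = 1 -> Tuesday
Weekend days: Saturday, Sunday

No


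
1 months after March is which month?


March is month 3
3 + 1 = 4

April


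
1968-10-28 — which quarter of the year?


Month: October (month 10)
Q1: Jan-Mar, Q2: Apr-Jun, Q3: Jul-Sep, Q4: Oct-Dec

Q4


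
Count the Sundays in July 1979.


July 1979 has 31 days
Anchor: Jan 1, 1979. With p = 1979 - 1 = 1978: (p + p//4 - p//100 + p//400) mod 7 = (1978 + 494 - 19 + 4) mod 7 = 2457 mod 7 = 0 -> Monday (Mon=0 ... Sun=6)
Days before July (Jan-Jun): 181; July 1 index = (0 + 181) mod 7 = 6 -> Sunday
First Sunday is July 1
Sundays: 1, 8, 15, 22, 29

5 Sundays


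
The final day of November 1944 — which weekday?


November 1944 has 30 days
Anchor: Jan 1, 1944. With p = 1944 - 1 = 1943: (p + p//4 - p//100 + p//400) mod 7 = (1943 + 485 - 19 + 4) mod 7 = 2413 mod 7 = 5 -> Saturday (Mon=0 ... Sun=6)
Days before November (Jan-Oct): 305; November 1 index = (5 + 305) mod 7 = 2 -> Wednesday
Last day offset: 30 - 1 = 29 days
Weekday index = (2 + 29) mod 7 = 3

Thursday, November 30


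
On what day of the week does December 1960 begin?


Target: December 1, 1960
Anchor: Jan 1, 1960. With p = 1960 - 1 = 1959: (p + p//4 - p//100 + p//400) mod 7 = (1959 + 489 - 19 + 4) mod 7 = 2433 mod 7 = 4 -> Friday (Mon=0 ... Sun=6)
Days before December (Jan-Nov): 335 days
Weekday index = (4 + 335) mod 7 = 3

Thursday


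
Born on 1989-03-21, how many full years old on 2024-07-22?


Birth: 1989-03-21
Reference: 2024-07-22
Year difference: 2024 - 1989 = 35

35 years old


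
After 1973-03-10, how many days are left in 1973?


Day of year: 69 of 365
Remaining = 365 - 69

296 days


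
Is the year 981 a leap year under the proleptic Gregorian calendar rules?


Gregorian leap year rule: divisible by 4, but not by 100, unless also by 400.
981 is not divisible by 4 -> not a leap year

No


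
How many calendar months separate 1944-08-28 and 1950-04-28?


From August 1944 to April 1950
6 years * 12 = 72 months, minus 4 months = 68

68 months


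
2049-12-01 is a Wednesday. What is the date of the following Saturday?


Current: Wednesday
Target: Saturday
Days ahead: 3

Next Saturday: 2049-12-04


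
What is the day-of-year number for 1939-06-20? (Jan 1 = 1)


Date: June 20, 1939
Days in months 1 through 5: 151
Plus 20 days in June

Day of year: 171


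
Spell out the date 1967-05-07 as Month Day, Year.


ISO 1967-05-07 parses as year=1967, month=05, day=07
Month 5 -> May

May 7, 1967


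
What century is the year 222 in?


Century = (year - 1) // 100 + 1
= (222 - 1) // 100 + 1
= 221 // 100 + 1
= 2 + 1

3rd century


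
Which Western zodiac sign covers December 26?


Date: December 26
Conventional tropical zodiac dates: Capricorn from December 22 onward; Aquarius starts January 20
December 26 falls within the Capricorn range

Capricorn


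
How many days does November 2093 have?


November 2093

30 days


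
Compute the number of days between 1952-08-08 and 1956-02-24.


From 1952-08-08 to 1956-02-24
1952-08-08: days before August = 31 + 29 + 31 + 30 + 31 + 30 + 31 = 213 (1952 is a leap year); day of year = 213 + 8 = 221
1956-02-24: days before February = 31; day of year = 31 + 24 = 55
Rest of 1952: 366 - 221 = 145
Full years 1953 (365), 1954 (365), 1955 (365): 1095
Total = 145 + 1095 + 55 = 1295

1295 days


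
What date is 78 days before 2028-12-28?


Start: 2028-12-28, subtract 78 days
Back 28 days from December 28 reaches November 30, 2028 -> 50 left
November 2028 has 30 days -> back to October 31, 2028 -> 20 left
October 2028: 31 - 20 = 11 -> lands on October 11

Result: 2028-10-11


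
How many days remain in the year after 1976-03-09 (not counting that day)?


Day of year: 69 of 366
Remaining = 366 - 69

297 days


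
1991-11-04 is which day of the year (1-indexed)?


Date: November 4, 1991
Days in months 1 through 10: 304
Plus 4 days in November

Day of year: 308


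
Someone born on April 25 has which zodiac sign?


Date: April 25
Conventional tropical zodiac dates: Taurus from April 20 onward; Gemini starts May 21
April 25 falls within the Taurus range

Taurus


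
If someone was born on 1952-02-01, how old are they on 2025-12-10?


Birth: 1952-02-01
Reference: 2025-12-10
Year difference: 2025 - 1952 = 73

73 years old


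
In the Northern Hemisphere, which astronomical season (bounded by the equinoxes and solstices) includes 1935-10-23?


Date: October 23
Astronomical Autumn (approx.; exact equinox/solstice day varies by year): September 22 to December 20
October 23 falls within the Autumn window

Autumn


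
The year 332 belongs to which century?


Century = (year - 1) // 100 + 1
= (332 - 1) // 100 + 1
= 331 // 100 + 1
= 3 + 1

4th century


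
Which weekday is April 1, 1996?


Target: April 1, 1996
Anchor: Jan 1, 1996. With p = 1996 - 1 = 1995: (p + p//4 - p//100 + p//400) mod 7 = (1995 + 498 - 19 + 4) mod 7 = 2478 mod 7 = 0 -> Monday (Mon=0 ... Sun=6)
Days before April (Jan-Mar): 91 days
Weekday index = (0 + 91) mod 7 = 0

Monday


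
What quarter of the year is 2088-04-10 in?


Month: April (month 4)
Q1: Jan-Mar, Q2: Apr-Jun, Q3: Jul-Sep, Q4: Oct-Dec

Q2


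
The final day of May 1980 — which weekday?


May 1980 has 31 days
Anchor: Jan 1, 1980. With p = 1980 - 1 = 1979: (p + p//4 - p//100 + p//400) mod 7 = (1979 + 494 - 19 + 4) mod 7 = 2458 mod 7 = 1 -> Tuesday (Mon=0 ... Sun=6)
Days before May (Jan-Apr): 121; May 1 index = (1 + 121) mod 7 = 3 -> Thursday
Last day offset: 31 - 1 = 30 days
Weekday index = (3 + 30) mod 7 = 5

Saturday, May 31


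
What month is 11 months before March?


March is month 3
3 - 11 = -8; wrap: -8 + 12 = 4

April


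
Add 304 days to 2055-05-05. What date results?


Start: 2055-05-05, add 304 days
May 2055 has 31 days: 31 - 5 = 26 days to May 31 -> 278 left
June 2055 has 30 days -> 248 left
July 2055 has 31 days -> 217 left
August 2055 has 31 days -> 186 left
September 2055 has 30 days -> 156 left
October 2055 has 31 days -> 125 left
November 2055 has 30 days -> 95 left
December 2055 has 31 days -> 64 left
January 2056 has 31 days -> 33 left
February 2056 has 29 days -> 4 left
March 2056: 4 <= 31 -> lands on March 4

Result: 2056-03-04


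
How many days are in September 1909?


September 1909

30 days


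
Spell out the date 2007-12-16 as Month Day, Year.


ISO 2007-12-16 parses as year=2007, month=12, day=16
Month 12 -> December

December 16, 2007


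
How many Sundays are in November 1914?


November 1914 has 30 days
Anchor: Jan 1, 1914. With p = 1914 - 1 = 1913: (p + p//4 - p//100 + p//400) mod 7 = (1913 + 478 - 19 + 4) mod 7 = 2376 mod 7 = 3 -> Thursday (Mon=0 ... Sun=6)
Days before November (Jan-Oct): 304; November 1 index = (3 + 304) mod 7 = 6 -> Sunday
First Sunday is November 1
Sundays: 1, 8, 15, 22, 29

5 Sundays


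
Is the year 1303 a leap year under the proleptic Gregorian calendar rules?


Gregorian leap year rule: divisible by 4, but not by 100, unless also by 400.
1303 is not divisible by 4 -> not a leap year

No


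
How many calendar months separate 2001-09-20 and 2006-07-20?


From September 2001 to July 2006
5 years * 12 = 60 months, minus 2 months = 58

58 months


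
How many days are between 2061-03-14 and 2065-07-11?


From 2061-03-14 to 2065-07-11
2061-03-14: days before March = 31 + 28 = 59 (2061 is not a leap year); day of year = 59 + 14 = 73
2065-07-11: days before July = 31 + 28 + 31 + 30 + 31 + 30 = 181 (2065 is not a leap year); day of year = 181 + 11 = 192
Rest of 2061: 365 - 73 = 292
Full years 2062 (365), 2063 (365), 2064 (366): 1096
Total = 292 + 1096 + 192 = 1580

1580 days


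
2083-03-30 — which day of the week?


Date: March 30, 2083
Anchor: Jan 1, 2083. With p = 2083 - 1 = 2082: (p + p//4 - p//100 + p//400) mod 7 = (2082 + 520 - 20 + 5) mod 7 = 2587 mod 7 = 4 -> Friday (Mon=0 ... Sun=6)
Days before March (Jan-Feb): 59; offset = 59 + 30 - 1 = 88
Weekday index = (4 + 88) mod 7 = 1

Day of the week: Tuesday
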